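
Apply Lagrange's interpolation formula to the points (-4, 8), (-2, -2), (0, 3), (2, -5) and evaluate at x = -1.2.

Lagrange interpolation formula:
P(x) = Σ yᵢ × Lᵢ(x)
where Lᵢ(x) = Π_{j≠i} (x - xⱼ)/(xᵢ - xⱼ)

L_0(-1.2) = (-1.2 - (-2))/(-4 - (-2)) × (-1.2 - 0)/(-4 - 0) × (-1.2 - 2)/(-4 - 2) = -0.064000
L_1(-1.2) = (-1.2 - (-4))/(-2 - (-4)) × (-1.2 - 0)/(-2 - 0) × (-1.2 - 2)/(-2 - 2) = 0.672000
L_2(-1.2) = (-1.2 - (-4))/(0 - (-4)) × (-1.2 - (-2))/(0 - (-2)) × (-1.2 - 2)/(0 - 2) = 0.448000
L_3(-1.2) = (-1.2 - (-4))/(2 - (-4)) × (-1.2 - (-2))/(2 - (-2)) × (-1.2 - 0)/(2 - 0) = -0.056000

P(-1.2) = 8×L_0(-1.2) + (-2)×L_1(-1.2) + 3×L_2(-1.2) + (-5)×L_3(-1.2)
P(-1.2) = -0.232000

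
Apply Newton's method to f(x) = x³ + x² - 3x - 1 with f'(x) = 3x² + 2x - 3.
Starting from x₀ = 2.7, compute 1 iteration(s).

f(x) = x³ + x² - 3x - 1
f'(x) = 3x² + 2x - 3
x₀ = 2.7

Newton-Raphson formula: x_{n+1} = x_n - f(x_n)/f'(x_n)

Iteration 1:
  f(2.700000) = 17.873000
  f'(2.700000) = 24.270000
  x_1 = 2.700000 - 17.873000/24.270000 = 1.963576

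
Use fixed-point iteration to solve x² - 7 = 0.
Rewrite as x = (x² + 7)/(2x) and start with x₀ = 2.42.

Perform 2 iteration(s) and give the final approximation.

Equation: x² - 7 = 0
Fixed-point form: x = (x² + 7)/(2x)
x₀ = 2.42

x_1 = g(2.420000) = 2.656281
x_2 = g(2.656281) = 2.645772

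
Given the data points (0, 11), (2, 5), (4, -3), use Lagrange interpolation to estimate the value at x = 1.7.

Lagrange interpolation formula:
P(x) = Σ yᵢ × Lᵢ(x)
where Lᵢ(x) = Π_{j≠i} (x - xⱼ)/(xᵢ - xⱼ)

L_0(1.7) = (1.7 - 2)/(0 - 2) × (1.7 - 4)/(0 - 4) = 0.086250
L_1(1.7) = (1.7 - 0)/(2 - 0) × (1.7 - 4)/(2 - 4) = 0.977500
L_2(1.7) = (1.7 - 0)/(4 - 0) × (1.7 - 2)/(4 - 2) = -0.063750

P(1.7) = 11×L_0(1.7) + 5×L_1(1.7) + (-3)×L_2(1.7)
P(1.7) = 6.027500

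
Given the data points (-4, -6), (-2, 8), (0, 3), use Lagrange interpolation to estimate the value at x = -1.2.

Lagrange interpolation formula:
P(x) = Σ yᵢ × Lᵢ(x)
where Lᵢ(x) = Π_{j≠i} (x - xⱼ)/(xᵢ - xⱼ)

L_0(-1.2) = (-1.2 - (-2))/(-4 - (-2)) × (-1.2 - 0)/(-4 - 0) = -0.120000
L_1(-1.2) = (-1.2 - (-4))/(-2 - (-4)) × (-1.2 - 0)/(-2 - 0) = 0.840000
L_2(-1.2) = (-1.2 - (-4))/(0 - (-4)) × (-1.2 - (-2))/(0 - (-2)) = 0.280000

P(-1.2) = (-6)×L_0(-1.2) + 8×L_1(-1.2) + 3×L_2(-1.2)
P(-1.2) = 8.280000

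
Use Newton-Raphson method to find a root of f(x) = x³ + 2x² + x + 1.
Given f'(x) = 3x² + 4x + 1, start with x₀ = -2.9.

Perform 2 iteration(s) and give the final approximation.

f(x) = x³ + 2x² + x + 1
f'(x) = 3x² + 4x + 1
x₀ = -2.9

Newton-Raphson formula: x_{n+1} = x_n - f(x_n)/f'(x_n)

Iteration 1:
  f(-2.900000) = -9.469000
  f'(-2.900000) = 14.630000
  x_1 = -2.900000 - (-9.469000)/14.630000 = -2.252768
Iteration 2:
  f(-2.252768) = -2.535558
  f'(-2.252768) = 7.213822
  x_2 = -2.252768 - (-2.535558)/7.213822 = -1.901282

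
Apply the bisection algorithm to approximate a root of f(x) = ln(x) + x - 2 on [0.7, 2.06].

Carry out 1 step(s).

f(x) = ln(x) + x - 2
Initial interval: [0.7, 2.06]

Iteration 1:
  c_1 = (0.700000 + 2.060000)/2 = 1.380000
  f(c_1) = f(1.380000) = -0.297917
  f(a) × f(c) ≥ 0, new interval: [1.380000, 2.060000]

After 1 iteration(s), the approximation is c_1 = 1.380000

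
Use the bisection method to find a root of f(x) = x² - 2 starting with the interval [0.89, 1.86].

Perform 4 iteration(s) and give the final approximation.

f(x) = x² - 2
Initial interval: [0.89, 1.86]

Iteration 1:
  c_1 = (0.890000 + 1.860000)/2 = 1.375000
  f(c_1) = f(1.375000) = -0.109375
  f(a) × f(c) ≥ 0, new interval: [1.375000, 1.860000]
Iteration 2:
  c_2 = (1.375000 + 1.860000)/2 = 1.617500
  f(c_2) = f(1.617500) = 0.616306
  f(a) × f(c) < 0, new interval: [1.375000, 1.617500]
Iteration 3:
  c_3 = (1.375000 + 1.617500)/2 = 1.496250
  f(c_3) = f(1.496250) = 0.238764
  f(a) × f(c) < 0, new interval: [1.375000, 1.496250]
Iteration 4:
  c_4 = (1.375000 + 1.496250)/2 = 1.435625
  f(c_4) = f(1.435625) = 0.061019
  f(a) × f(c) < 0, new interval: [1.375000, 1.435625]

After 4 iteration(s), the approximation is c_4 = 1.435625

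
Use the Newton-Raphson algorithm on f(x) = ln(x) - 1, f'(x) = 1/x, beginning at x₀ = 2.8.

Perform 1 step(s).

f(x) = ln(x) - 1
f'(x) = 1/x
x₀ = 2.8

Newton-Raphson formula: x_{n+1} = x_n - f(x_n)/f'(x_n)

Iteration 1:
  f(2.800000) = 0.029619
  f'(2.800000) = 0.357143
  x_1 = 2.800000 - 0.029619/0.357143 = 2.717066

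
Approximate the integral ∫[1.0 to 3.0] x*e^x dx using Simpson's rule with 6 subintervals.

f(x) = x*e^x
a = 1.0, b = 3.0, n = 6
h = (b - a)/n = 0.333333

Simpson's rule: (h/3)[f(x₀) + 4f(x₁) + 2f(x₂) + ... + f(xₙ)]

x_0 = 1.0000, f(x_0) = 2.718282, coefficient = 1
x_1 = 1.3333, f(x_1) = 5.058224, coefficient = 4
x_2 = 1.6667, f(x_2) = 8.824150, coefficient = 2
x_3 = 2.0000, f(x_3) = 14.778112, coefficient = 4
x_4 = 2.3333, f(x_4) = 24.061937, coefficient = 2
x_5 = 2.6667, f(x_5) = 38.378443, coefficient = 4
x_6 = 3.0000, f(x_6) = 60.256611, coefficient = 1

I ≈ (0.333333/3) × 361.606182 = 40.178465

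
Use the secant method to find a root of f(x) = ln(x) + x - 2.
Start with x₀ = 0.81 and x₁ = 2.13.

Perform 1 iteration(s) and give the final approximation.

f(x) = ln(x) + x - 2
x₀ = 0.81, x₁ = 2.13

Secant formula: x_{n+1} = x_n - f(x_n)(x_n - x_{n-1})/(f(x_n) - f(x_{n-1}))

Iteration 1:
  f(0.810000) = -1.400721
  f(2.130000) = 0.886122
  x_2 = 2.130000 - 0.886122×(2.130000 - 0.810000)/(0.886122 - (-1.400721))
       = 1.618517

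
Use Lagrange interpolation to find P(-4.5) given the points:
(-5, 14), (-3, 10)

Lagrange interpolation formula:
P(x) = Σ yᵢ × Lᵢ(x)
where Lᵢ(x) = Π_{j≠i} (x - xⱼ)/(xᵢ - xⱼ)

L_0(-4.5) = (-4.5 - (-3))/(-5 - (-3)) = 0.750000
L_1(-4.5) = (-4.5 - (-5))/(-3 - (-5)) = 0.250000

P(-4.5) = 14×L_0(-4.5) + 10×L_1(-4.5)
P(-4.5) = 13.000000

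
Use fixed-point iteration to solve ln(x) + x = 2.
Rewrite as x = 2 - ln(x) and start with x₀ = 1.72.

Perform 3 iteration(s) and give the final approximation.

Equation: ln(x) + x = 2
Fixed-point form: x = 2 - ln(x)
x₀ = 1.72

x_1 = g(1.720000) = 1.457676
x_2 = g(1.457676) = 1.623157
x_3 = g(1.623157) = 1.515627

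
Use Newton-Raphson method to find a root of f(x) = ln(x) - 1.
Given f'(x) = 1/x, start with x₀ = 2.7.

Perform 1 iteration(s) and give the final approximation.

f(x) = ln(x) - 1
f'(x) = 1/x
x₀ = 2.7

Newton-Raphson formula: x_{n+1} = x_n - f(x_n)/f'(x_n)

Iteration 1:
  f(2.700000) = -0.006748
  f'(2.700000) = 0.370370
  x_1 = 2.700000 - (-0.006748)/0.370370 = 2.718220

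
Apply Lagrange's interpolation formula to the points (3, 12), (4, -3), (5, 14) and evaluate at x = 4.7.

Lagrange interpolation formula:
P(x) = Σ yᵢ × Lᵢ(x)
where Lᵢ(x) = Π_{j≠i} (x - xⱼ)/(xᵢ - xⱼ)

L_0(4.7) = (4.7 - 4)/(3 - 4) × (4.7 - 5)/(3 - 5) = -0.105000
L_1(4.7) = (4.7 - 3)/(4 - 3) × (4.7 - 5)/(4 - 5) = 0.510000
L_2(4.7) = (4.7 - 3)/(5 - 3) × (4.7 - 4)/(5 - 4) = 0.595000

P(4.7) = 12×L_0(4.7) + (-3)×L_1(4.7) + 14×L_2(4.7)
P(4.7) = 5.540000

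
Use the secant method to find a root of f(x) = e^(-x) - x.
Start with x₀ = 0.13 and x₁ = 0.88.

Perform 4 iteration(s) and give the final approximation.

f(x) = e^(-x) - x
x₀ = 0.13, x₁ = 0.88

Secant formula: x_{n+1} = x_n - f(x_n)(x_n - x_{n-1})/(f(x_n) - f(x_{n-1}))

Iteration 1:
  f(0.130000) = 0.748095
  f(0.880000) = -0.465217
  x_2 = 0.880000 - (-0.465217)×(0.880000 - 0.130000)/(-0.465217 - 0.748095)
       = 0.592430
Iteration 2:
  f(0.880000) = -0.465217
  f(0.592430) = -0.039447
  x_3 = 0.592430 - (-0.039447)×(0.592430 - 0.880000)/(-0.039447 - (-0.465217))
       = 0.565786
Iteration 3:
  f(0.592430) = -0.039447
  f(0.565786) = 0.002127
  x_4 = 0.565786 - 0.002127×(0.565786 - 0.592430)/(0.002127 - (-0.039447))
       = 0.567149
Iteration 4:
  f(0.565786) = 0.002127
  f(0.567149) = -0.000010
  x_5 = 0.567149 - (-0.000010)×(0.567149 - 0.565786)/(-0.000010 - 0.002127)
       = 0.567143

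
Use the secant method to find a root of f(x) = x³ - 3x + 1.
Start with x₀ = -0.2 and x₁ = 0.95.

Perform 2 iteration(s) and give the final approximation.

f(x) = x³ - 3x + 1
x₀ = -0.2, x₁ = 0.95

Secant formula: x_{n+1} = x_n - f(x_n)(x_n - x_{n-1})/(f(x_n) - f(x_{n-1}))

Iteration 1:
  f(-0.200000) = 1.592000
  f(0.950000) = -0.992625
  x_2 = 0.950000 - (-0.992625)×(0.950000 - (-0.200000))/(-0.992625 - 1.592000)
       = 0.508343
Iteration 2:
  f(0.950000) = -0.992625
  f(0.508343) = -0.393666
  x_3 = 0.508343 - (-0.393666)×(0.508343 - 0.950000)/(-0.393666 - (-0.992625))
       = 0.218063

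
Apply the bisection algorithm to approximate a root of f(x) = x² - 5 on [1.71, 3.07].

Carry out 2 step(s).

f(x) = x² - 5
Initial interval: [1.71, 3.07]

Iteration 1:
  c_1 = (1.710000 + 3.070000)/2 = 2.390000
  f(c_1) = f(2.390000) = 0.712100
  f(a) × f(c) < 0, new interval: [1.710000, 2.390000]
Iteration 2:
  c_2 = (1.710000 + 2.390000)/2 = 2.050000
  f(c_2) = f(2.050000) = -0.797500
  f(a) × f(c) ≥ 0, new interval: [2.050000, 2.390000]

After 2 iteration(s), the approximation is c_2 = 2.050000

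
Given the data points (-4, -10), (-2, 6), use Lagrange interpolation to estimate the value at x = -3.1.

Lagrange interpolation formula:
P(x) = Σ yᵢ × Lᵢ(x)
where Lᵢ(x) = Π_{j≠i} (x - xⱼ)/(xᵢ - xⱼ)

L_0(-3.1) = (-3.1 - (-2))/(-4 - (-2)) = 0.550000
L_1(-3.1) = (-3.1 - (-4))/(-2 - (-4)) = 0.450000

P(-3.1) = (-10)×L_0(-3.1) + 6×L_1(-3.1)
P(-3.1) = -2.800000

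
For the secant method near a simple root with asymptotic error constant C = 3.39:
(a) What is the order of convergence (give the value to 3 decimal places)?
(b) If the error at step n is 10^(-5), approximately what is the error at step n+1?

(a) Secant method has superlinear convergence with order φ = (1+√5)/2 ≈ 1.618.
    This means |e_{n+1}| ≈ C|e_n|^1.618.

(b) With |e_n| = 10^(-5) and C = 3.39:
    |e_{n+1}| ≈ 3.39 × (10^(-5))^1.618 = 3.39 × 10^(-8.09)

(a) ≈ 1.618 (golden ratio); (b) |e_{n+1}| ≈ 2.754e-08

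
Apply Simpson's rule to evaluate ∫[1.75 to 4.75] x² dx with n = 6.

f(x) = x²
a = 1.75, b = 4.75, n = 6
h = (b - a)/n = 0.500000

Simpson's rule: (h/3)[f(x₀) + 4f(x₁) + 2f(x₂) + ... + f(xₙ)]

x_0 = 1.7500, f(x_0) = 3.062500, coefficient = 1
x_1 = 2.2500, f(x_1) = 5.062500, coefficient = 4
x_2 = 2.7500, f(x_2) = 7.562500, coefficient = 2
x_3 = 3.2500, f(x_3) = 10.562500, coefficient = 4
x_4 = 3.7500, f(x_4) = 14.062500, coefficient = 2
x_5 = 4.2500, f(x_5) = 18.062500, coefficient = 4
x_6 = 4.7500, f(x_6) = 22.562500, coefficient = 1

I ≈ (0.500000/3) × 203.625000 = 33.937500
Exact value: 33.937500
Error: 0.000000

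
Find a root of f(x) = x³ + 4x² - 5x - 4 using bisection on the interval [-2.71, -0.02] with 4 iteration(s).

f(x) = x³ + 4x² - 5x - 4
Initial interval: [-2.71, -0.02]

Iteration 1:
  c_1 = (-2.710000 + (-0.020000))/2 = -1.365000
  f(c_1) = f(-1.365000) = 7.734598
  f(a) × f(c) ≥ 0, new interval: [-1.365000, -0.020000]
Iteration 2:
  c_2 = (-1.365000 + (-0.020000))/2 = -0.692500
  f(c_2) = f(-0.692500) = 1.048632
  f(a) × f(c) ≥ 0, new interval: [-0.692500, -0.020000]
Iteration 3:
  c_3 = (-0.692500 + (-0.020000))/2 = -0.356250
  f(c_3) = f(-0.356250) = -1.756307
  f(a) × f(c) < 0, new interval: [-0.692500, -0.356250]
Iteration 4:
  c_4 = (-0.692500 + (-0.356250))/2 = -0.524375
  f(c_4) = f(-0.524375) = -0.422435
  f(a) × f(c) < 0, new interval: [-0.692500, -0.524375]

After 4 iteration(s), the approximation is c_4 = -0.524375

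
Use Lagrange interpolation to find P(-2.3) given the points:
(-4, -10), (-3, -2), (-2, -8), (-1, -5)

Lagrange interpolation formula:
P(x) = Σ yᵢ × Lᵢ(x)
where Lᵢ(x) = Π_{j≠i} (x - xⱼ)/(xᵢ - xⱼ)

L_0(-2.3) = (-2.3 - (-3))/(-4 - (-3)) × (-2.3 - (-2))/(-4 - (-2)) × (-2.3 - (-1))/(-4 - (-1)) = -0.045500
L_1(-2.3) = (-2.3 - (-4))/(-3 - (-4)) × (-2.3 - (-2))/(-3 - (-2)) × (-2.3 - (-1))/(-3 - (-1)) = 0.331500
L_2(-2.3) = (-2.3 - (-4))/(-2 - (-4)) × (-2.3 - (-3))/(-2 - (-3)) × (-2.3 - (-1))/(-2 - (-1)) = 0.773500
L_3(-2.3) = (-2.3 - (-4))/(-1 - (-4)) × (-2.3 - (-3))/(-1 - (-3)) × (-2.3 - (-2))/(-1 - (-2)) = -0.059500

P(-2.3) = (-10)×L_0(-2.3) + (-2)×L_1(-2.3) + (-8)×L_2(-2.3) + (-5)×L_3(-2.3)
P(-2.3) = -6.098500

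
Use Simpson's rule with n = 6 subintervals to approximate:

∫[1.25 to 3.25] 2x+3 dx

f(x) = 2x+3
a = 1.25, b = 3.25, n = 6
h = (b - a)/n = 0.333333

Simpson's rule: (h/3)[f(x₀) + 4f(x₁) + 2f(x₂) + ... + f(xₙ)]

x_0 = 1.2500, f(x_0) = 5.500000, coefficient = 1
x_1 = 1.5833, f(x_1) = 6.166667, coefficient = 4
x_2 = 1.9167, f(x_2) = 6.833333, coefficient = 2
x_3 = 2.2500, f(x_3) = 7.500000, coefficient = 4
x_4 = 2.5833, f(x_4) = 8.166667, coefficient = 2
x_5 = 2.9167, f(x_5) = 8.833333, coefficient = 4
x_6 = 3.2500, f(x_6) = 9.500000, coefficient = 1

I ≈ (0.333333/3) × 135.000000 = 15.000000
Exact value: 15.000000
Error: 0.000000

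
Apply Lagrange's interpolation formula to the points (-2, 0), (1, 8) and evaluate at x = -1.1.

Lagrange interpolation formula:
P(x) = Σ yᵢ × Lᵢ(x)
where Lᵢ(x) = Π_{j≠i} (x - xⱼ)/(xᵢ - xⱼ)

L_0(-1.1) = (-1.1 - 1)/(-2 - 1) = 0.700000
L_1(-1.1) = (-1.1 - (-2))/(1 - (-2)) = 0.300000

P(-1.1) = 0×L_0(-1.1) + 8×L_1(-1.1)
P(-1.1) = 2.400000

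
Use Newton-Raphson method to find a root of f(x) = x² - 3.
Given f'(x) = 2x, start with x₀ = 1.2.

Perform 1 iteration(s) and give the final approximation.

f(x) = x² - 3
f'(x) = 2x
x₀ = 1.2

Newton-Raphson formula: x_{n+1} = x_n - f(x_n)/f'(x_n)

Iteration 1:
  f(1.200000) = -1.560000
  f'(1.200000) = 2.400000
  x_1 = 1.200000 - (-1.560000)/2.400000 = 1.850000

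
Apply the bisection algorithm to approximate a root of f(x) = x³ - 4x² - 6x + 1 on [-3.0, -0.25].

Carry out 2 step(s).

f(x) = x³ - 4x² - 6x + 1
Initial interval: [-3.0, -0.25]

Iteration 1:
  c_1 = (-3.000000 + (-0.250000))/2 = -1.625000
  f(c_1) = f(-1.625000) = -4.103516
  f(a) × f(c) ≥ 0, new interval: [-1.625000, -0.250000]
Iteration 2:
  c_2 = (-1.625000 + (-0.250000))/2 = -0.937500
  f(c_2) = f(-0.937500) = 2.285400
  f(a) × f(c) < 0, new interval: [-1.625000, -0.937500]

After 2 iteration(s), the approximation is c_2 = -0.937500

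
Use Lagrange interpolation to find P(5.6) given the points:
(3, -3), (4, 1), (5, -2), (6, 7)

Lagrange interpolation formula:
P(x) = Σ yᵢ × Lᵢ(x)
where Lᵢ(x) = Π_{j≠i} (x - xⱼ)/(xᵢ - xⱼ)

L_0(5.6) = (5.6 - 4)/(3 - 4) × (5.6 - 5)/(3 - 5) × (5.6 - 6)/(3 - 6) = 0.064000
L_1(5.6) = (5.6 - 3)/(4 - 3) × (5.6 - 5)/(4 - 5) × (5.6 - 6)/(4 - 6) = -0.312000
L_2(5.6) = (5.6 - 3)/(5 - 3) × (5.6 - 4)/(5 - 4) × (5.6 - 6)/(5 - 6) = 0.832000
L_3(5.6) = (5.6 - 3)/(6 - 3) × (5.6 - 4)/(6 - 4) × (5.6 - 5)/(6 - 5) = 0.416000

P(5.6) = (-3)×L_0(5.6) + 1×L_1(5.6) + (-2)×L_2(5.6) + 7×L_3(5.6)
P(5.6) = 0.744000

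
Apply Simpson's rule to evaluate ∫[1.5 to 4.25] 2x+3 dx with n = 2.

f(x) = 2x+3
a = 1.5, b = 4.25, n = 2
h = (b - a)/n = 1.375000

Simpson's rule: (h/3)[f(x₀) + 4f(x₁) + 2f(x₂) + ... + f(xₙ)]

x_0 = 1.5000, f(x_0) = 6.000000, coefficient = 1
x_1 = 2.8750, f(x_1) = 8.750000, coefficient = 4
x_2 = 4.2500, f(x_2) = 11.500000, coefficient = 1

I ≈ (1.375000/3) × 52.500000 = 24.062500
Exact value: 24.062500
Error: 0.000000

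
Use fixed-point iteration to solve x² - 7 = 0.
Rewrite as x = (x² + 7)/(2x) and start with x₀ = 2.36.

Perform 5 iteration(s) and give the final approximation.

Equation: x² - 7 = 0
Fixed-point form: x = (x² + 7)/(2x)
x₀ = 2.36

x_1 = g(2.360000) = 2.663051
x_2 = g(2.663051) = 2.645808
x_3 = g(2.645808) = 2.645751
x_4 = g(2.645751) = 2.645751
x_5 = g(2.645751) = 2.645751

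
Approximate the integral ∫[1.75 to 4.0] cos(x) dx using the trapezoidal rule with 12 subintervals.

f(x) = cos(x)
a = 1.75, b = 4.0, n = 12
h = (b - a)/n = 0.187500

Trapezoidal rule: (h/2)[f(x₀) + 2f(x₁) + 2f(x₂) + ... + f(xₙ)]

x_0 = 1.7500, f(x_0) = -0.178246, coefficient = 1
x_1 = 1.9375, f(x_1) = -0.358540, coefficient = 2
x_2 = 2.1250, f(x_2) = -0.526266, coefficient = 2
x_3 = 2.3125, f(x_3) = -0.675545, coefficient = 2
x_4 = 2.5000, f(x_4) = -0.801144, coefficient = 2
x_5 = 2.6875, f(x_5) = -0.898659, coefficient = 2
x_6 = 2.8750, f(x_6) = -0.964674, coefficient = 2
x_7 = 3.0625, f(x_7) = -0.996874, coefficient = 2
x_8 = 3.2500, f(x_8) = -0.994130, coefficient = 2
x_9 = 3.4375, f(x_9) = -0.956538, coefficient = 2
x_10 = 3.6250, f(x_10) = -0.885416, coefficient = 2
x_11 = 3.8125, f(x_11) = -0.783258, coefficient = 2
x_12 = 4.0000, f(x_12) = -0.653644, coefficient = 1

I ≈ (0.187500/2) × -18.513979 = -1.735685
Exact value: -1.740788
Error: 0.005103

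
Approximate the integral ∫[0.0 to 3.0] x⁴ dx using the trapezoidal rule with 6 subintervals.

f(x) = x⁴
a = 0.0, b = 3.0, n = 6
h = (b - a)/n = 0.500000

Trapezoidal rule: (h/2)[f(x₀) + 2f(x₁) + 2f(x₂) + ... + f(xₙ)]

x_0 = 0.0000, f(x_0) = 0.000000, coefficient = 1
x_1 = 0.5000, f(x_1) = 0.062500, coefficient = 2
x_2 = 1.0000, f(x_2) = 1.000000, coefficient = 2
x_3 = 1.5000, f(x_3) = 5.062500, coefficient = 2
x_4 = 2.0000, f(x_4) = 16.000000, coefficient = 2
x_5 = 2.5000, f(x_5) = 39.062500, coefficient = 2
x_6 = 3.0000, f(x_6) = 81.000000, coefficient = 1

I ≈ (0.500000/2) × 203.375000 = 50.843750
Exact value: 48.600000
Error: 2.243750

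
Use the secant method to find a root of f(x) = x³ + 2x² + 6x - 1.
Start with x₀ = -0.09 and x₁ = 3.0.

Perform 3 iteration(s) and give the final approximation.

f(x) = x³ + 2x² + 6x - 1
x₀ = -0.09, x₁ = 3.0

Secant formula: x_{n+1} = x_n - f(x_n)(x_n - x_{n-1})/(f(x_n) - f(x_{n-1}))

Iteration 1:
  f(-0.090000) = -1.524529
  f(3.000000) = 62.000000
  x_2 = 3.000000 - 62.000000×(3.000000 - (-0.090000))/(62.000000 - (-1.524529))
       = -0.015843
Iteration 2:
  f(3.000000) = 62.000000
  f(-0.015843) = -1.094559
  x_3 = -0.015843 - (-1.094559)×(-0.015843 - 3.000000)/(-1.094559 - 62.000000)
       = 0.036476
Iteration 3:
  f(-0.015843) = -1.094559
  f(0.036476) = -0.778436
  x_4 = 0.036476 - (-0.778436)×(0.036476 - (-0.015843))/(-0.778436 - (-1.094559))
       = 0.165307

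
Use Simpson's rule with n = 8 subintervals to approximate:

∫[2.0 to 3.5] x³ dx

f(x) = x³
a = 2.0, b = 3.5, n = 8
h = (b - a)/n = 0.187500

Simpson's rule: (h/3)[f(x₀) + 4f(x₁) + 2f(x₂) + ... + f(xₙ)]

x_0 = 2.0000, f(x_0) = 8.000000, coefficient = 1
x_1 = 2.1875, f(x_1) = 10.467529, coefficient = 4
x_2 = 2.3750, f(x_2) = 13.396484, coefficient = 2
x_3 = 2.5625, f(x_3) = 16.826416, coefficient = 4
x_4 = 2.7500, f(x_4) = 20.796875, coefficient = 2
x_5 = 2.9375, f(x_5) = 25.347412, coefficient = 4
x_6 = 3.1250, f(x_6) = 30.517578, coefficient = 2
x_7 = 3.3125, f(x_7) = 36.346924, coefficient = 4
x_8 = 3.5000, f(x_8) = 42.875000, coefficient = 1

I ≈ (0.187500/3) × 536.250000 = 33.515625
Exact value: 33.515625
Error: 0.000000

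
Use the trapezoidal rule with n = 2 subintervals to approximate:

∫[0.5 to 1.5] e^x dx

f(x) = e^x
a = 0.5, b = 1.5, n = 2
h = (b - a)/n = 0.500000

Trapezoidal rule: (h/2)[f(x₀) + 2f(x₁) + 2f(x₂) + ... + f(xₙ)]

x_0 = 0.5000, f(x_0) = 1.648721, coefficient = 1
x_1 = 1.0000, f(x_1) = 2.718282, coefficient = 2
x_2 = 1.5000, f(x_2) = 4.481689, coefficient = 1

I ≈ (0.500000/2) × 11.566974 = 2.891743
Exact value: 2.832968
Error: 0.058776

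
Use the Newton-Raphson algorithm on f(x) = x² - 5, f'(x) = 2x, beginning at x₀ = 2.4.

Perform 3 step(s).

f(x) = x² - 5
f'(x) = 2x
x₀ = 2.4

Newton-Raphson formula: x_{n+1} = x_n - f(x_n)/f'(x_n)

Iteration 1:
  f(2.400000) = 0.760000
  f'(2.400000) = 4.800000
  x_1 = 2.400000 - 0.760000/4.800000 = 2.241667
Iteration 2:
  f(2.241667) = 0.025069
  f'(2.241667) = 4.483333
  x_2 = 2.241667 - 0.025069/4.483333 = 2.236075
Iteration 3:
  f(2.236075) = 0.000031
  f'(2.236075) = 4.472150
  x_3 = 2.236075 - 0.000031/4.472150 = 2.236068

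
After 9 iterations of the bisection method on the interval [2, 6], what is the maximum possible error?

Bisection error bound: |error| ≤ (b-a)/2^n
|error| ≤ (6 - 2)/2^9 = 4/2^9
|error| ≤ 0.0078125000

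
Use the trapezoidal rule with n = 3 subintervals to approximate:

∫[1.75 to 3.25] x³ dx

f(x) = x³
a = 1.75, b = 3.25, n = 3
h = (b - a)/n = 0.500000

Trapezoidal rule: (h/2)[f(x₀) + 2f(x₁) + 2f(x₂) + ... + f(xₙ)]

x_0 = 1.7500, f(x_0) = 5.359375, coefficient = 1
x_1 = 2.2500, f(x_1) = 11.390625, coefficient = 2
x_2 = 2.7500, f(x_2) = 20.796875, coefficient = 2
x_3 = 3.2500, f(x_3) = 34.328125, coefficient = 1

I ≈ (0.500000/2) × 104.062500 = 26.015625
Exact value: 25.546875
Error: 0.468750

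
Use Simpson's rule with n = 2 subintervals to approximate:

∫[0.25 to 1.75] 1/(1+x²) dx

f(x) = 1/(1+x²)
a = 0.25, b = 1.75, n = 2
h = (b - a)/n = 0.750000

Simpson's rule: (h/3)[f(x₀) + 4f(x₁) + 2f(x₂) + ... + f(xₙ)]

x_0 = 0.2500, f(x_0) = 0.941176, coefficient = 1
x_1 = 1.0000, f(x_1) = 0.500000, coefficient = 4
x_2 = 1.7500, f(x_2) = 0.246154, coefficient = 1

I ≈ (0.750000/3) × 3.187330 = 0.796833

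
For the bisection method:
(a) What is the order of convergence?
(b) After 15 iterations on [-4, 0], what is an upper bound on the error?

(a) Bisection has linear (order 1) convergence; the error is halved each step.

(b) Error bound = (b-a)/2^n = (0 - (-4))/2^{15}
    = 4/2^{15}

(a) 1 (linear); (b) error ≤ 1.22e-04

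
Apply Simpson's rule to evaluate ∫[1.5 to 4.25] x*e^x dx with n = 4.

f(x) = x*e^x
a = 1.5, b = 4.25, n = 4
h = (b - a)/n = 0.687500

Simpson's rule: (h/3)[f(x₀) + 4f(x₁) + 2f(x₂) + ... + f(xₙ)]

x_0 = 1.5000, f(x_0) = 6.722534, coefficient = 1
x_1 = 2.1875, f(x_1) = 19.496975, coefficient = 4
x_2 = 2.8750, f(x_2) = 50.960594, coefficient = 2
x_3 = 3.5625, f(x_3) = 125.582454, coefficient = 4
x_4 = 4.2500, f(x_4) = 297.948002, coefficient = 1

I ≈ (0.687500/3) × 986.909441 = 226.166747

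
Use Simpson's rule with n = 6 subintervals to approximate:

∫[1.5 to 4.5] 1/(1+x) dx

f(x) = 1/(1+x)
a = 1.5, b = 4.5, n = 6
h = (b - a)/n = 0.500000

Simpson's rule: (h/3)[f(x₀) + 4f(x₁) + 2f(x₂) + ... + f(xₙ)]

x_0 = 1.5000, f(x_0) = 0.400000, coefficient = 1
x_1 = 2.0000, f(x_1) = 0.333333, coefficient = 4
x_2 = 2.5000, f(x_2) = 0.285714, coefficient = 2
x_3 = 3.0000, f(x_3) = 0.250000, coefficient = 4
x_4 = 3.5000, f(x_4) = 0.222222, coefficient = 2
x_5 = 4.0000, f(x_5) = 0.200000, coefficient = 4
x_6 = 4.5000, f(x_6) = 0.181818, coefficient = 1

I ≈ (0.500000/3) × 4.731025 = 0.788504
Exact value: 0.788457
Error: 0.000047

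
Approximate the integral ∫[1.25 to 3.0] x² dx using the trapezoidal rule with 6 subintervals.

f(x) = x²
a = 1.25, b = 3.0, n = 6
h = (b - a)/n = 0.291667

Trapezoidal rule: (h/2)[f(x₀) + 2f(x₁) + 2f(x₂) + ... + f(xₙ)]

x_0 = 1.2500, f(x_0) = 1.562500, coefficient = 1
x_1 = 1.5417, f(x_1) = 2.376736, coefficient = 2
x_2 = 1.8333, f(x_2) = 3.361111, coefficient = 2
x_3 = 2.1250, f(x_3) = 4.515625, coefficient = 2
x_4 = 2.4167, f(x_4) = 5.840278, coefficient = 2
x_5 = 2.7083, f(x_5) = 7.335069, coefficient = 2
x_6 = 3.0000, f(x_6) = 9.000000, coefficient = 1

I ≈ (0.291667/2) × 57.420139 = 8.373770
Exact value: 8.348958
Error: 0.024812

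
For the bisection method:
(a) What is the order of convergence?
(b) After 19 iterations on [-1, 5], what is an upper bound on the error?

(a) Bisection has linear (order 1) convergence; the error is halved each step.

(b) Error bound = (b-a)/2^n = (5 - (-1))/2^{19}
    = 6/2^{19}

(a) 1 (linear); (b) error ≤ 1.14e-05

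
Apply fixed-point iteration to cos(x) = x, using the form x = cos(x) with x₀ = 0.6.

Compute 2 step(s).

Equation: cos(x) = x
Fixed-point form: x = cos(x)
x₀ = 0.6

x_1 = g(0.600000) = 0.825336
x_2 = g(0.825336) = 0.678310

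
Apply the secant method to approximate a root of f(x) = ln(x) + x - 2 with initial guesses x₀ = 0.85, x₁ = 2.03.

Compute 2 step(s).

f(x) = ln(x) + x - 2
x₀ = 0.85, x₁ = 2.03

Secant formula: x_{n+1} = x_n - f(x_n)(x_n - x_{n-1})/(f(x_n) - f(x_{n-1}))

Iteration 1:
  f(0.850000) = -1.312519
  f(2.030000) = 0.738036
  x_2 = 2.030000 - 0.738036×(2.030000 - 0.850000)/(0.738036 - (-1.312519))
       = 1.605294
Iteration 2:
  f(2.030000) = 0.738036
  f(1.605294) = 0.078601
  x_3 = 1.605294 - 0.078601×(1.605294 - 2.030000)/(0.078601 - 0.738036)
       = 1.554671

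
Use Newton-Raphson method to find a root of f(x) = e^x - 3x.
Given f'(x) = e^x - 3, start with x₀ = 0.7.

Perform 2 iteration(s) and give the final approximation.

f(x) = e^x - 3x
f'(x) = e^x - 3
x₀ = 0.7

Newton-Raphson formula: x_{n+1} = x_n - f(x_n)/f'(x_n)

Iteration 1:
  f(0.700000) = -0.086247
  f'(0.700000) = -0.986247
  x_1 = 0.700000 - (-0.086247)/(-0.986247) = 0.612550
Iteration 2:
  f(0.612550) = 0.007480
  f'(0.612550) = -1.154869
  x_2 = 0.612550 - 0.007480/(-1.154869) = 0.619027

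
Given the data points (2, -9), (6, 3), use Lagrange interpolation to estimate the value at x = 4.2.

Lagrange interpolation formula:
P(x) = Σ yᵢ × Lᵢ(x)
where Lᵢ(x) = Π_{j≠i} (x - xⱼ)/(xᵢ - xⱼ)

L_0(4.2) = (4.2 - 6)/(2 - 6) = 0.450000
L_1(4.2) = (4.2 - 2)/(6 - 2) = 0.550000

P(4.2) = (-9)×L_0(4.2) + 3×L_1(4.2)
P(4.2) = -2.400000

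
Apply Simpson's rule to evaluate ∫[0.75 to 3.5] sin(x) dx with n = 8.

f(x) = sin(x)
a = 0.75, b = 3.5, n = 8
h = (b - a)/n = 0.343750

Simpson's rule: (h/3)[f(x₀) + 4f(x₁) + 2f(x₂) + ... + f(xₙ)]

x_0 = 0.7500, f(x_0) = 0.681639, coefficient = 1
x_1 = 1.0938, f(x_1) = 0.888355, coefficient = 4
x_2 = 1.4375, f(x_2) = 0.991129, coefficient = 2
x_3 = 1.7812, f(x_3) = 0.977936, coefficient = 4
x_4 = 2.1250, f(x_4) = 0.850320, coefficient = 2
x_5 = 2.4688, f(x_5) = 0.623212, coefficient = 4
x_6 = 2.8125, f(x_6) = 0.323185, coefficient = 2
x_7 = 3.1562, f(x_7) = -0.014657, coefficient = 4
x_8 = 3.5000, f(x_8) = -0.350783, coefficient = 1

I ≈ (0.343750/3) × 14.559507 = 1.668277
Exact value: 1.668146
Error: 0.000131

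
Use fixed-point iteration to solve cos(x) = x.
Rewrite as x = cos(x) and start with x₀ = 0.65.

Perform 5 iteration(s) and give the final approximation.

Equation: cos(x) = x
Fixed-point form: x = cos(x)
x₀ = 0.65

x_1 = g(0.650000) = 0.796084
x_2 = g(0.796084) = 0.699511
x_3 = g(0.699511) = 0.765157
x_4 = g(0.765157) = 0.721273
x_5 = g(0.721273) = 0.750965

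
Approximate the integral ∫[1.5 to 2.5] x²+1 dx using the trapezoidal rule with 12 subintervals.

f(x) = x²+1
a = 1.5, b = 2.5, n = 12
h = (b - a)/n = 0.083333

Trapezoidal rule: (h/2)[f(x₀) + 2f(x₁) + 2f(x₂) + ... + f(xₙ)]

x_0 = 1.5000, f(x_0) = 3.250000, coefficient = 1
x_1 = 1.5833, f(x_1) = 3.506944, coefficient = 2
x_2 = 1.6667, f(x_2) = 3.777778, coefficient = 2
x_3 = 1.7500, f(x_3) = 4.062500, coefficient = 2
x_4 = 1.8333, f(x_4) = 4.361111, coefficient = 2
x_5 = 1.9167, f(x_5) = 4.673611, coefficient = 2
x_6 = 2.0000, f(x_6) = 5.000000, coefficient = 2
x_7 = 2.0833, f(x_7) = 5.340278, coefficient = 2
x_8 = 2.1667, f(x_8) = 5.694444, coefficient = 2
x_9 = 2.2500, f(x_9) = 6.062500, coefficient = 2
x_10 = 2.3333, f(x_10) = 6.444444, coefficient = 2
x_11 = 2.4167, f(x_11) = 6.840278, coefficient = 2
x_12 = 2.5000, f(x_12) = 7.250000, coefficient = 1

I ≈ (0.083333/2) × 122.027778 = 5.084491
Exact value: 5.083333
Error: 0.001157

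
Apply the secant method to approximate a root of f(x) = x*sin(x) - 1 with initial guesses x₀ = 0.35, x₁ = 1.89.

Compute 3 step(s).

f(x) = x*sin(x) - 1
x₀ = 0.35, x₁ = 1.89

Secant formula: x_{n+1} = x_n - f(x_n)(x_n - x_{n-1})/(f(x_n) - f(x_{n-1}))

Iteration 1:
  f(0.350000) = -0.879986
  f(1.890000) = 0.794528
  x_2 = 1.890000 - 0.794528×(1.890000 - 0.350000)/(0.794528 - (-0.879986))
       = 1.159297
Iteration 2:
  f(1.890000) = 0.794528
  f(1.159297) = 0.062521
  x_3 = 1.159297 - 0.062521×(1.159297 - 1.890000)/(0.062521 - 0.794528)
       = 1.096887
Iteration 3:
  f(1.159297) = 0.062521
  f(1.096887) = -0.024000
  x_4 = 1.096887 - (-0.024000)×(1.096887 - 1.159297)/(-0.024000 - 0.062521)
       = 1.114199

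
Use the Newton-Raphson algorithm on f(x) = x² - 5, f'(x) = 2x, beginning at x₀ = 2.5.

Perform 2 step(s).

f(x) = x² - 5
f'(x) = 2x
x₀ = 2.5

Newton-Raphson formula: x_{n+1} = x_n - f(x_n)/f'(x_n)

Iteration 1:
  f(2.500000) = 1.250000
  f'(2.500000) = 5.000000
  x_1 = 2.500000 - 1.250000/5.000000 = 2.250000
Iteration 2:
  f(2.250000) = 0.062500
  f'(2.250000) = 4.500000
  x_2 = 2.250000 - 0.062500/4.500000 = 2.236111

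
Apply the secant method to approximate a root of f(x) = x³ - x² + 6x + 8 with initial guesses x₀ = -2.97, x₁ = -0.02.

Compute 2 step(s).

f(x) = x³ - x² + 6x + 8
x₀ = -2.97, x₁ = -0.02

Secant formula: x_{n+1} = x_n - f(x_n)(x_n - x_{n-1})/(f(x_n) - f(x_{n-1}))

Iteration 1:
  f(-2.970000) = -44.838973
  f(-0.020000) = 7.879592
  x_2 = -0.020000 - 7.879592×(-0.020000 - (-2.970000))/(7.879592 - (-44.838973))
       = -0.460922
Iteration 2:
  f(-0.020000) = 7.879592
  f(-0.460922) = 4.924093
  x_3 = -0.460922 - 4.924093×(-0.460922 - (-0.020000))/(4.924093 - 7.879592)
       = -1.195534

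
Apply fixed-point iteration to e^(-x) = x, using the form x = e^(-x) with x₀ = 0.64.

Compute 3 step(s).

Equation: e^(-x) = x
Fixed-point form: x = e^(-x)
x₀ = 0.64

x_1 = g(0.640000) = 0.527292
x_2 = g(0.527292) = 0.590201
x_3 = g(0.590201) = 0.554216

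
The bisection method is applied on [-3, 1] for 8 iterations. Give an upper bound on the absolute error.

Bisection error bound: |error| ≤ (b-a)/2^n
|error| ≤ (1 - (-3))/2^8 = 4/2^8
|error| ≤ 0.0156250000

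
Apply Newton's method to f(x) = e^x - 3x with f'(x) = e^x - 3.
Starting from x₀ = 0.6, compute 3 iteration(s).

f(x) = e^x - 3x
f'(x) = e^x - 3
x₀ = 0.6

Newton-Raphson formula: x_{n+1} = x_n - f(x_n)/f'(x_n)

Iteration 1:
  f(0.600000) = 0.022119
  f'(0.600000) = -1.177881
  x_1 = 0.600000 - 0.022119/(-1.177881) = 0.618778
Iteration 2:
  f(0.618778) = 0.000323
  f'(0.618778) = -1.143341
  x_2 = 0.618778 - 0.000323/(-1.143341) = 0.619061
Iteration 3:
  f(0.619061) = 0.000000
  f'(0.619061) = -1.142816
  x_3 = 0.619061 - 0.000000/(-1.142816) = 0.619061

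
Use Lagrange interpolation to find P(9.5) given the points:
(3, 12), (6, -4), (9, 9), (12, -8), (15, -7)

Lagrange interpolation formula:
P(x) = Σ yᵢ × Lᵢ(x)
where Lᵢ(x) = Π_{j≠i} (x - xⱼ)/(xᵢ - xⱼ)

L_0(9.5) = (9.5 - 6)/(3 - 6) × (9.5 - 9)/(3 - 9) × (9.5 - 12)/(3 - 12) × (9.5 - 15)/(3 - 15) = 0.012378
L_1(9.5) = (9.5 - 3)/(6 - 3) × (9.5 - 9)/(6 - 9) × (9.5 - 12)/(6 - 12) × (9.5 - 15)/(6 - 15) = -0.091950
L_2(9.5) = (9.5 - 3)/(9 - 3) × (9.5 - 6)/(9 - 6) × (9.5 - 12)/(9 - 12) × (9.5 - 15)/(9 - 15) = 0.965471
L_3(9.5) = (9.5 - 3)/(12 - 3) × (9.5 - 6)/(12 - 6) × (9.5 - 9)/(12 - 9) × (9.5 - 15)/(12 - 15) = 0.128729
L_4(9.5) = (9.5 - 3)/(15 - 3) × (9.5 - 6)/(15 - 6) × (9.5 - 9)/(15 - 9) × (9.5 - 12)/(15 - 12) = -0.014628

P(9.5) = 12×L_0(9.5) + (-4)×L_1(9.5) + 9×L_2(9.5) + (-8)×L_3(9.5) + (-7)×L_4(9.5)
P(9.5) = 8.278131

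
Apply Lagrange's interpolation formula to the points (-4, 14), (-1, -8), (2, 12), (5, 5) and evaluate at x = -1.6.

Lagrange interpolation formula:
P(x) = Σ yᵢ × Lᵢ(x)
where Lᵢ(x) = Π_{j≠i} (x - xⱼ)/(xᵢ - xⱼ)

L_0(-1.6) = (-1.6 - (-1))/(-4 - (-1)) × (-1.6 - 2)/(-4 - 2) × (-1.6 - 5)/(-4 - 5) = 0.088000
L_1(-1.6) = (-1.6 - (-4))/(-1 - (-4)) × (-1.6 - 2)/(-1 - 2) × (-1.6 - 5)/(-1 - 5) = 1.056000
L_2(-1.6) = (-1.6 - (-4))/(2 - (-4)) × (-1.6 - (-1))/(2 - (-1)) × (-1.6 - 5)/(2 - 5) = -0.176000
L_3(-1.6) = (-1.6 - (-4))/(5 - (-4)) × (-1.6 - (-1))/(5 - (-1)) × (-1.6 - 2)/(5 - 2) = 0.032000

P(-1.6) = 14×L_0(-1.6) + (-8)×L_1(-1.6) + 12×L_2(-1.6) + 5×L_3(-1.6)
P(-1.6) = -9.168000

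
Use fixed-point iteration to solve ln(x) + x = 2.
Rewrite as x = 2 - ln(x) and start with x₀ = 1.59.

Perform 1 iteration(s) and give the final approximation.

Equation: ln(x) + x = 2
Fixed-point form: x = 2 - ln(x)
x₀ = 1.59

x_1 = g(1.590000) = 1.536266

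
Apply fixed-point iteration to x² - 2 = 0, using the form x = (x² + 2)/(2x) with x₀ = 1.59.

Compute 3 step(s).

Equation: x² - 2 = 0
Fixed-point form: x = (x² + 2)/(2x)
x₀ = 1.59

x_1 = g(1.590000) = 1.423931
x_2 = g(1.423931) = 1.414247
x_3 = g(1.414247) = 1.414214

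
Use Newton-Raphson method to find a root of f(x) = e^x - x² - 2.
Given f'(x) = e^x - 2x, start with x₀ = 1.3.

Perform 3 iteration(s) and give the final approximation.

f(x) = e^x - x² - 2
f'(x) = e^x - 2x
x₀ = 1.3

Newton-Raphson formula: x_{n+1} = x_n - f(x_n)/f'(x_n)

Iteration 1:
  f(1.300000) = -0.020703
  f'(1.300000) = 1.069297
  x_1 = 1.300000 - (-0.020703)/1.069297 = 1.319362
Iteration 2:
  f(1.319362) = 0.000317
  f'(1.319362) = 1.102309
  x_2 = 1.319362 - 0.000317/1.102309 = 1.319074
Iteration 3:
  f(1.319074) = 0.000000
  f'(1.319074) = 1.101808
  x_3 = 1.319074 - 0.000000/1.101808 = 1.319074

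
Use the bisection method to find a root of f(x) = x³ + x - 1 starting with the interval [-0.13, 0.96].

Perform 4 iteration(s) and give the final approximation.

f(x) = x³ + x - 1
Initial interval: [-0.13, 0.96]

Iteration 1:
  c_1 = (-0.130000 + 0.960000)/2 = 0.415000
  f(c_1) = f(0.415000) = -0.513527
  f(a) × f(c) ≥ 0, new interval: [0.415000, 0.960000]
Iteration 2:
  c_2 = (0.415000 + 0.960000)/2 = 0.687500
  f(c_2) = f(0.687500) = 0.012451
  f(a) × f(c) < 0, new interval: [0.415000, 0.687500]
Iteration 3:
  c_3 = (0.415000 + 0.687500)/2 = 0.551250
  f(c_3) = f(0.551250) = -0.281238
  f(a) × f(c) ≥ 0, new interval: [0.551250, 0.687500]
Iteration 4:
  c_4 = (0.551250 + 0.687500)/2 = 0.619375
  f(c_4) = f(0.619375) = -0.143017
  f(a) × f(c) ≥ 0, new interval: [0.619375, 0.687500]

After 4 iteration(s), the approximation is c_4 = 0.619375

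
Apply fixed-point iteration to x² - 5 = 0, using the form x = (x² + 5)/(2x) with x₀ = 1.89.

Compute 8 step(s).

Equation: x² - 5 = 0
Fixed-point form: x = (x² + 5)/(2x)
x₀ = 1.89

x_1 = g(1.890000) = 2.267751
x_2 = g(2.267751) = 2.236289
x_3 = g(2.236289) = 2.236068
x_4 = g(2.236068) = 2.236068
x_5 = g(2.236068) = 2.236068
x_6 = g(2.236068) = 2.236068
x_7 = g(2.236068) = 2.236068
x_8 = g(2.236068) = 2.236068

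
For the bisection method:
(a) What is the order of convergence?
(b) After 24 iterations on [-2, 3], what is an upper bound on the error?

(a) Bisection has linear (order 1) convergence; the error is halved each step.

(b) Error bound = (b-a)/2^n = (3 - (-2))/2^{24}
    = 5/2^{24}

(a) 1 (linear); (b) error ≤ 2.98e-07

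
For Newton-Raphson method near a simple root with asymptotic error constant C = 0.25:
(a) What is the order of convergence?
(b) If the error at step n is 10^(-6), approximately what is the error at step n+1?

(a) Newton-Raphson has quadratic (order 2) convergence near simple roots.
    This means |e_{n+1}| ≈ C|e_n|².

(b) With |e_n| = 10^(-6) and C = 0.25:
    |e_{n+1}| ≈ 0.25 × (10^(-6))² = 0.25 × 10^(-12)

(a) 2 (quadratic); (b) |e_{n+1}| ≈ 2.500e-13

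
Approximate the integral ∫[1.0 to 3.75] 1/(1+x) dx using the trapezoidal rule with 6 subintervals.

f(x) = 1/(1+x)
a = 1.0, b = 3.75, n = 6
h = (b - a)/n = 0.458333

Trapezoidal rule: (h/2)[f(x₀) + 2f(x₁) + 2f(x₂) + ... + f(xₙ)]

x_0 = 1.0000, f(x_0) = 0.500000, coefficient = 1
x_1 = 1.4583, f(x_1) = 0.406780, coefficient = 2
x_2 = 1.9167, f(x_2) = 0.342857, coefficient = 2
x_3 = 2.3750, f(x_3) = 0.296296, coefficient = 2
x_4 = 2.8333, f(x_4) = 0.260870, coefficient = 2
x_5 = 3.2917, f(x_5) = 0.233010, coefficient = 2
x_6 = 3.7500, f(x_6) = 0.210526, coefficient = 1

I ≈ (0.458333/2) × 3.790151 = 0.868576
Exact value: 0.864997
Error: 0.003579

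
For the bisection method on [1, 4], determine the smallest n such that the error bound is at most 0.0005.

We need (b-a)/2^n ≤ 0.0005
(4 - 1)/2^n ≤ 0.0005
3/2^n ≤ 0.0005
2^n ≥ 6000
n ≥ log₂(6000) = 12.55
n ≥ 13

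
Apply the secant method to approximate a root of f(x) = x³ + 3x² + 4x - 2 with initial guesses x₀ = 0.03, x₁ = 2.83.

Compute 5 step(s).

f(x) = x³ + 3x² + 4x - 2
x₀ = 0.03, x₁ = 2.83

Secant formula: x_{n+1} = x_n - f(x_n)(x_n - x_{n-1})/(f(x_n) - f(x_{n-1}))

Iteration 1:
  f(0.030000) = -1.877273
  f(2.830000) = 56.011887
  x_2 = 2.830000 - 56.011887×(2.830000 - 0.030000)/(56.011887 - (-1.877273))
       = 0.120800
Iteration 2:
  f(2.830000) = 56.011887
  f(0.120800) = -1.471257
  x_3 = 0.120800 - (-1.471257)×(0.120800 - 2.830000)/(-1.471257 - 56.011887)
       = 0.190141
Iteration 3:
  f(0.120800) = -1.471257
  f(0.190141) = -1.124099
  x_4 = 0.190141 - (-1.124099)×(0.190141 - 0.120800)/(-1.124099 - (-1.471257))
       = 0.414667
Iteration 4:
  f(0.190141) = -1.124099
  f(0.414667) = 0.245819
  x_5 = 0.414667 - 0.245819×(0.414667 - 0.190141)/(0.245819 - (-1.124099))
       = 0.374378
Iteration 5:
  f(0.414667) = 0.245819
  f(0.374378) = -0.029536
  x_6 = 0.374378 - (-0.029536)×(0.374378 - 0.414667)/(-0.029536 - 0.245819)
       = 0.378700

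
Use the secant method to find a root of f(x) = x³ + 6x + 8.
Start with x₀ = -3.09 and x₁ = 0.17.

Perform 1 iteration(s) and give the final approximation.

f(x) = x³ + 6x + 8
x₀ = -3.09, x₁ = 0.17

Secant formula: x_{n+1} = x_n - f(x_n)(x_n - x_{n-1})/(f(x_n) - f(x_{n-1}))

Iteration 1:
  f(-3.090000) = -40.043629
  f(0.170000) = 9.024913
  x_2 = 0.170000 - 9.024913×(0.170000 - (-3.090000))/(9.024913 - (-40.043629))
       = -0.429594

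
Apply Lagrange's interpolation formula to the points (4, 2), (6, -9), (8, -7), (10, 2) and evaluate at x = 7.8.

Lagrange interpolation formula:
P(x) = Σ yᵢ × Lᵢ(x)
where Lᵢ(x) = Π_{j≠i} (x - xⱼ)/(xᵢ - xⱼ)

L_0(7.8) = (7.8 - 6)/(4 - 6) × (7.8 - 8)/(4 - 8) × (7.8 - 10)/(4 - 10) = -0.016500
L_1(7.8) = (7.8 - 4)/(6 - 4) × (7.8 - 8)/(6 - 8) × (7.8 - 10)/(6 - 10) = 0.104500
L_2(7.8) = (7.8 - 4)/(8 - 4) × (7.8 - 6)/(8 - 6) × (7.8 - 10)/(8 - 10) = 0.940500
L_3(7.8) = (7.8 - 4)/(10 - 4) × (7.8 - 6)/(10 - 6) × (7.8 - 8)/(10 - 8) = -0.028500

P(7.8) = 2×L_0(7.8) + (-9)×L_1(7.8) + (-7)×L_2(7.8) + 2×L_3(7.8)
P(7.8) = -7.614000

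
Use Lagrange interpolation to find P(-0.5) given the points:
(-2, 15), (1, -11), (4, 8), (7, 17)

Lagrange interpolation formula:
P(x) = Σ yᵢ × Lᵢ(x)
where Lᵢ(x) = Π_{j≠i} (x - xⱼ)/(xᵢ - xⱼ)

L_0(-0.5) = (-0.5 - 1)/(-2 - 1) × (-0.5 - 4)/(-2 - 4) × (-0.5 - 7)/(-2 - 7) = 0.312500
L_1(-0.5) = (-0.5 - (-2))/(1 - (-2)) × (-0.5 - 4)/(1 - 4) × (-0.5 - 7)/(1 - 7) = 0.937500
L_2(-0.5) = (-0.5 - (-2))/(4 - (-2)) × (-0.5 - 1)/(4 - 1) × (-0.5 - 7)/(4 - 7) = -0.312500
L_3(-0.5) = (-0.5 - (-2))/(7 - (-2)) × (-0.5 - 1)/(7 - 1) × (-0.5 - 4)/(7 - 4) = 0.062500

P(-0.5) = 15×L_0(-0.5) + (-11)×L_1(-0.5) + 8×L_2(-0.5) + 17×L_3(-0.5)
P(-0.5) = -7.062500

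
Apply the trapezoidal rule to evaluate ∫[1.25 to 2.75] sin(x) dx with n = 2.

f(x) = sin(x)
a = 1.25, b = 2.75, n = 2
h = (b - a)/n = 0.750000

Trapezoidal rule: (h/2)[f(x₀) + 2f(x₁) + 2f(x₂) + ... + f(xₙ)]

x_0 = 1.2500, f(x_0) = 0.948985, coefficient = 1
x_1 = 2.0000, f(x_1) = 0.909297, coefficient = 2
x_2 = 2.7500, f(x_2) = 0.381661, coefficient = 1

I ≈ (0.750000/2) × 3.149240 = 1.180965
Exact value: 1.239625
Error: 0.058660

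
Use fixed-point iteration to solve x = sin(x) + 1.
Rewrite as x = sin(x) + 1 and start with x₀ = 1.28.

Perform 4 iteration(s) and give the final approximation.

Equation: x = sin(x) + 1
Fixed-point form: x = sin(x) + 1
x₀ = 1.28

x_1 = g(1.280000) = 1.958016
x_2 = g(1.958016) = 1.925963
x_3 = g(1.925963) = 1.937589
x_4 = g(1.937589) = 1.933482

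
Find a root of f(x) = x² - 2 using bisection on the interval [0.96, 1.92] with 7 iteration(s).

f(x) = x² - 2
Initial interval: [0.96, 1.92]

Iteration 1:
  c_1 = (0.960000 + 1.920000)/2 = 1.440000
  f(c_1) = f(1.440000) = 0.073600
  f(a) × f(c) < 0, new interval: [0.960000, 1.440000]
Iteration 2:
  c_2 = (0.960000 + 1.440000)/2 = 1.200000
  f(c_2) = f(1.200000) = -0.560000
  f(a) × f(c) ≥ 0, new interval: [1.200000, 1.440000]
Iteration 3:
  c_3 = (1.200000 + 1.440000)/2 = 1.320000
  f(c_3) = f(1.320000) = -0.257600
  f(a) × f(c) ≥ 0, new interval: [1.320000, 1.440000]
Iteration 4:
  c_4 = (1.320000 + 1.440000)/2 = 1.380000
  f(c_4) = f(1.380000) = -0.095600
  f(a) × f(c) ≥ 0, new interval: [1.380000, 1.440000]
Iteration 5:
  c_5 = (1.380000 + 1.440000)/2 = 1.410000
  f(c_5) = f(1.410000) = -0.011900
  f(a) × f(c) ≥ 0, new interval: [1.410000, 1.440000]
Iteration 6:
  c_6 = (1.410000 + 1.440000)/2 = 1.425000
  f(c_6) = f(1.425000) = 0.030625
  f(a) × f(c) < 0, new interval: [1.410000, 1.425000]
Iteration 7:
  c_7 = (1.410000 + 1.425000)/2 = 1.417500
  f(c_7) = f(1.417500) = 0.009306
  f(a) × f(c) < 0, new interval: [1.410000, 1.417500]

After 7 iteration(s), the approximation is c_7 = 1.417500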